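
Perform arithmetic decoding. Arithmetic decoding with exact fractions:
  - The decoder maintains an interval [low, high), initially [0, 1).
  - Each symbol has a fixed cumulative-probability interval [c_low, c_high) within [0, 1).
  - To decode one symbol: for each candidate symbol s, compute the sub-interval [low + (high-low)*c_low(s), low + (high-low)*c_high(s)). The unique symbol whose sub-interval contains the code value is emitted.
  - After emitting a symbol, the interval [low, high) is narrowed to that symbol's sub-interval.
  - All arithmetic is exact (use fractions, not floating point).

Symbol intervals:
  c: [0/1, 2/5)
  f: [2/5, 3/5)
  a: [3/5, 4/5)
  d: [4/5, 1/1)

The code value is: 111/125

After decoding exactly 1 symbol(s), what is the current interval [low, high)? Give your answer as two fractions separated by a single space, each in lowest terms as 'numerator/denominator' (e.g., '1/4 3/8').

Step 1: interval [0/1, 1/1), width = 1/1 - 0/1 = 1/1
  'c': [0/1 + 1/1*0/1, 0/1 + 1/1*2/5) = [0/1, 2/5)
  'f': [0/1 + 1/1*2/5, 0/1 + 1/1*3/5) = [2/5, 3/5)
  'a': [0/1 + 1/1*3/5, 0/1 + 1/1*4/5) = [3/5, 4/5)
  'd': [0/1 + 1/1*4/5, 0/1 + 1/1*1/1) = [4/5, 1/1) <- contains code 111/125
  emit 'd', narrow to [4/5, 1/1)

Answer: 4/5 1/1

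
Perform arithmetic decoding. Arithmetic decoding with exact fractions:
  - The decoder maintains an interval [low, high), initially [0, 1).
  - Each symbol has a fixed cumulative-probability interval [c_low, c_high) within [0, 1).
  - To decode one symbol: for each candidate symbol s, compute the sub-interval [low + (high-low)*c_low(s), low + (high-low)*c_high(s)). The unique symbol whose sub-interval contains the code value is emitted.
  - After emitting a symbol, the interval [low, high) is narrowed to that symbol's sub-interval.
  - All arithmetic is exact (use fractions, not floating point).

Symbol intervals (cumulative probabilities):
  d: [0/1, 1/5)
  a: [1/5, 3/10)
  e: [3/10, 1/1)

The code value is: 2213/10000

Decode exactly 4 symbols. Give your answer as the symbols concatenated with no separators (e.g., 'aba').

Answer: aade

Derivation:
Step 1: interval [0/1, 1/1), width = 1/1 - 0/1 = 1/1
  'd': [0/1 + 1/1*0/1, 0/1 + 1/1*1/5) = [0/1, 1/5)
  'a': [0/1 + 1/1*1/5, 0/1 + 1/1*3/10) = [1/5, 3/10) <- contains code 2213/10000
  'e': [0/1 + 1/1*3/10, 0/1 + 1/1*1/1) = [3/10, 1/1)
  emit 'a', narrow to [1/5, 3/10)
Step 2: interval [1/5, 3/10), width = 3/10 - 1/5 = 1/10
  'd': [1/5 + 1/10*0/1, 1/5 + 1/10*1/5) = [1/5, 11/50)
  'a': [1/5 + 1/10*1/5, 1/5 + 1/10*3/10) = [11/50, 23/100) <- contains code 2213/10000
  'e': [1/5 + 1/10*3/10, 1/5 + 1/10*1/1) = [23/100, 3/10)
  emit 'a', narrow to [11/50, 23/100)
Step 3: interval [11/50, 23/100), width = 23/100 - 11/50 = 1/100
  'd': [11/50 + 1/100*0/1, 11/50 + 1/100*1/5) = [11/50, 111/500) <- contains code 2213/10000
  'a': [11/50 + 1/100*1/5, 11/50 + 1/100*3/10) = [111/500, 223/1000)
  'e': [11/50 + 1/100*3/10, 11/50 + 1/100*1/1) = [223/1000, 23/100)
  emit 'd', narrow to [11/50, 111/500)
Step 4: interval [11/50, 111/500), width = 111/500 - 11/50 = 1/500
  'd': [11/50 + 1/500*0/1, 11/50 + 1/500*1/5) = [11/50, 551/2500)
  'a': [11/50 + 1/500*1/5, 11/50 + 1/500*3/10) = [551/2500, 1103/5000)
  'e': [11/50 + 1/500*3/10, 11/50 + 1/500*1/1) = [1103/5000, 111/500) <- contains code 2213/10000
  emit 'e', narrow to [1103/5000, 111/500)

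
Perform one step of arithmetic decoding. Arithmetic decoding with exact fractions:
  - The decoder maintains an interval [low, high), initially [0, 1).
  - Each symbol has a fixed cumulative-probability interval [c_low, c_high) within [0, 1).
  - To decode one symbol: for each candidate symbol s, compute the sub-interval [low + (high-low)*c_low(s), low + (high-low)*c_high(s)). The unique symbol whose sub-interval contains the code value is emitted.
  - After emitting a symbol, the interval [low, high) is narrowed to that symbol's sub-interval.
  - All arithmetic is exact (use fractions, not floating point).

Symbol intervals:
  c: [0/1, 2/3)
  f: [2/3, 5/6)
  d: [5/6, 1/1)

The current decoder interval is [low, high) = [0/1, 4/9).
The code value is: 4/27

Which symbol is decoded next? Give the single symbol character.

Answer: c

Derivation:
Interval width = high − low = 4/9 − 0/1 = 4/9
Scaled code = (code − low) / width = (4/27 − 0/1) / 4/9 = 1/3
  c: [0/1, 2/3) ← scaled code falls here ✓
  f: [2/3, 5/6) 
  d: [5/6, 1/1) 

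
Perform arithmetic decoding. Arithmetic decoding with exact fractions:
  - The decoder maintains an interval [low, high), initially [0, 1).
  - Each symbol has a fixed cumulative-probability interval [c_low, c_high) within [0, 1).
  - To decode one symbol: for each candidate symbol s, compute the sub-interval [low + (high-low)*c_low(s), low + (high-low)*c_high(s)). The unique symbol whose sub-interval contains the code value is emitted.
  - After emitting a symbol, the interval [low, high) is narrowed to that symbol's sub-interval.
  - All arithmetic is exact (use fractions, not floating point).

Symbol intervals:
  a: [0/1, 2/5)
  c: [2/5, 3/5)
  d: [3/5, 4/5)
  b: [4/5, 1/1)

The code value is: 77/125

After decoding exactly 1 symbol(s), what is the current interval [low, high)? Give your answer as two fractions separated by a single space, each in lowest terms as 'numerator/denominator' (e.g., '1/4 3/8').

Step 1: interval [0/1, 1/1), width = 1/1 - 0/1 = 1/1
  'a': [0/1 + 1/1*0/1, 0/1 + 1/1*2/5) = [0/1, 2/5)
  'c': [0/1 + 1/1*2/5, 0/1 + 1/1*3/5) = [2/5, 3/5)
  'd': [0/1 + 1/1*3/5, 0/1 + 1/1*4/5) = [3/5, 4/5) <- contains code 77/125
  'b': [0/1 + 1/1*4/5, 0/1 + 1/1*1/1) = [4/5, 1/1)
  emit 'd', narrow to [3/5, 4/5)

Answer: 3/5 4/5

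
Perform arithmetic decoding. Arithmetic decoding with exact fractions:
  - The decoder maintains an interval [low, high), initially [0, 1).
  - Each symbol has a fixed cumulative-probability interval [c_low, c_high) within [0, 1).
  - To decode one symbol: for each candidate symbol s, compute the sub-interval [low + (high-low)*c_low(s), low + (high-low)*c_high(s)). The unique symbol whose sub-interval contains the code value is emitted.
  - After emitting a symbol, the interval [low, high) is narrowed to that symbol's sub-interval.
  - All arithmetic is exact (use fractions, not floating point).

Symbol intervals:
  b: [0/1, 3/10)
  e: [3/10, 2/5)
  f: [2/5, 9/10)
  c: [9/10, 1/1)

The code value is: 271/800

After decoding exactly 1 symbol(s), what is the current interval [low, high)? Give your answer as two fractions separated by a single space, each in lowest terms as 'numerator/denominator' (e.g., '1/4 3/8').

Answer: 3/10 2/5

Derivation:
Step 1: interval [0/1, 1/1), width = 1/1 - 0/1 = 1/1
  'b': [0/1 + 1/1*0/1, 0/1 + 1/1*3/10) = [0/1, 3/10)
  'e': [0/1 + 1/1*3/10, 0/1 + 1/1*2/5) = [3/10, 2/5) <- contains code 271/800
  'f': [0/1 + 1/1*2/5, 0/1 + 1/1*9/10) = [2/5, 9/10)
  'c': [0/1 + 1/1*9/10, 0/1 + 1/1*1/1) = [9/10, 1/1)
  emit 'e', narrow to [3/10, 2/5)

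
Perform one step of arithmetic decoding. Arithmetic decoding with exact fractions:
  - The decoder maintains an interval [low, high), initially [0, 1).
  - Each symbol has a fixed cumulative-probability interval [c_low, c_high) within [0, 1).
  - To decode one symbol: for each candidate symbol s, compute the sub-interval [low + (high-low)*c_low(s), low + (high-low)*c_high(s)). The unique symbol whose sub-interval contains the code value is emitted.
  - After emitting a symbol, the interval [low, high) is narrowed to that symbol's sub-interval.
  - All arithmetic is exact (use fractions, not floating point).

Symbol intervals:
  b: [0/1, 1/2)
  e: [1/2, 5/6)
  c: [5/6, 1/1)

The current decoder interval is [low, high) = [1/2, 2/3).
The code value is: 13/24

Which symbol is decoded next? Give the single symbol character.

Interval width = high − low = 2/3 − 1/2 = 1/6
Scaled code = (code − low) / width = (13/24 − 1/2) / 1/6 = 1/4
  b: [0/1, 1/2) ← scaled code falls here ✓
  e: [1/2, 5/6) 
  c: [5/6, 1/1) 

Answer: b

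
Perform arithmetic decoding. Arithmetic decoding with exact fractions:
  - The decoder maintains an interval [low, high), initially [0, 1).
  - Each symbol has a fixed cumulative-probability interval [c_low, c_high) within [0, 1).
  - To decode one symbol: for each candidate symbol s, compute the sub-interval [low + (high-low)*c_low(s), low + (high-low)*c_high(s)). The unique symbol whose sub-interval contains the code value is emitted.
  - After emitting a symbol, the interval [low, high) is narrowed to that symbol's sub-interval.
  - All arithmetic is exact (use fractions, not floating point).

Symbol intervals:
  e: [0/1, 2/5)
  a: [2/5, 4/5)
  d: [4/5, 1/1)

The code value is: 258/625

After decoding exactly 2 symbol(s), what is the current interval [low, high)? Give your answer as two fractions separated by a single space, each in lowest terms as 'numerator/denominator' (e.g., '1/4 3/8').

Answer: 2/5 14/25

Derivation:
Step 1: interval [0/1, 1/1), width = 1/1 - 0/1 = 1/1
  'e': [0/1 + 1/1*0/1, 0/1 + 1/1*2/5) = [0/1, 2/5)
  'a': [0/1 + 1/1*2/5, 0/1 + 1/1*4/5) = [2/5, 4/5) <- contains code 258/625
  'd': [0/1 + 1/1*4/5, 0/1 + 1/1*1/1) = [4/5, 1/1)
  emit 'a', narrow to [2/5, 4/5)
Step 2: interval [2/5, 4/5), width = 4/5 - 2/5 = 2/5
  'e': [2/5 + 2/5*0/1, 2/5 + 2/5*2/5) = [2/5, 14/25) <- contains code 258/625
  'a': [2/5 + 2/5*2/5, 2/5 + 2/5*4/5) = [14/25, 18/25)
  'd': [2/5 + 2/5*4/5, 2/5 + 2/5*1/1) = [18/25, 4/5)
  emit 'e', narrow to [2/5, 14/25)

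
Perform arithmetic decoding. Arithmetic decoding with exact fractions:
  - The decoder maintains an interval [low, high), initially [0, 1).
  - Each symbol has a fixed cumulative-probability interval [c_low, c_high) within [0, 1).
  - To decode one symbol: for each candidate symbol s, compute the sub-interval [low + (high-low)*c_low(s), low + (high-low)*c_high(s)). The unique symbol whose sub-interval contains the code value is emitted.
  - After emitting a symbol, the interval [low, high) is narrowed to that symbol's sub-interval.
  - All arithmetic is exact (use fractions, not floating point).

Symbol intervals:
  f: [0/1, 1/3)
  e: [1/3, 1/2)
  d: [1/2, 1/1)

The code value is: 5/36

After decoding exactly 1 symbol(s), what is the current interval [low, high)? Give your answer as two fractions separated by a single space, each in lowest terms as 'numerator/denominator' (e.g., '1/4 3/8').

Answer: 0/1 1/3

Derivation:
Step 1: interval [0/1, 1/1), width = 1/1 - 0/1 = 1/1
  'f': [0/1 + 1/1*0/1, 0/1 + 1/1*1/3) = [0/1, 1/3) <- contains code 5/36
  'e': [0/1 + 1/1*1/3, 0/1 + 1/1*1/2) = [1/3, 1/2)
  'd': [0/1 + 1/1*1/2, 0/1 + 1/1*1/1) = [1/2, 1/1)
  emit 'f', narrow to [0/1, 1/3)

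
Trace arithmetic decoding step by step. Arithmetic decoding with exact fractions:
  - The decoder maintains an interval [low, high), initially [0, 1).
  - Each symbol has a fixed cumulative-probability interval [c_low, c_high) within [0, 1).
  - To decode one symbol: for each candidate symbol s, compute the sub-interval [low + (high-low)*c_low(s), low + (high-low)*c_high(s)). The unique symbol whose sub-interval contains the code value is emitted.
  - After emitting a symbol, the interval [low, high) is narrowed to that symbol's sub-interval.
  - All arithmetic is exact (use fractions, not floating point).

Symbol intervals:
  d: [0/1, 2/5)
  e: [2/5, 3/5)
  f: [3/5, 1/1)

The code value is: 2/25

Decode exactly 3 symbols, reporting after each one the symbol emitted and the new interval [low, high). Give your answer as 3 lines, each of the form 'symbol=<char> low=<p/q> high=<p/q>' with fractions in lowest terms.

Step 1: interval [0/1, 1/1), width = 1/1 - 0/1 = 1/1
  'd': [0/1 + 1/1*0/1, 0/1 + 1/1*2/5) = [0/1, 2/5) <- contains code 2/25
  'e': [0/1 + 1/1*2/5, 0/1 + 1/1*3/5) = [2/5, 3/5)
  'f': [0/1 + 1/1*3/5, 0/1 + 1/1*1/1) = [3/5, 1/1)
  emit 'd', narrow to [0/1, 2/5)
Step 2: interval [0/1, 2/5), width = 2/5 - 0/1 = 2/5
  'd': [0/1 + 2/5*0/1, 0/1 + 2/5*2/5) = [0/1, 4/25) <- contains code 2/25
  'e': [0/1 + 2/5*2/5, 0/1 + 2/5*3/5) = [4/25, 6/25)
  'f': [0/1 + 2/5*3/5, 0/1 + 2/5*1/1) = [6/25, 2/5)
  emit 'd', narrow to [0/1, 4/25)
Step 3: interval [0/1, 4/25), width = 4/25 - 0/1 = 4/25
  'd': [0/1 + 4/25*0/1, 0/1 + 4/25*2/5) = [0/1, 8/125)
  'e': [0/1 + 4/25*2/5, 0/1 + 4/25*3/5) = [8/125, 12/125) <- contains code 2/25
  'f': [0/1 + 4/25*3/5, 0/1 + 4/25*1/1) = [12/125, 4/25)
  emit 'e', narrow to [8/125, 12/125)

Answer: symbol=d low=0/1 high=2/5
symbol=d low=0/1 high=4/25
symbol=e low=8/125 high=12/125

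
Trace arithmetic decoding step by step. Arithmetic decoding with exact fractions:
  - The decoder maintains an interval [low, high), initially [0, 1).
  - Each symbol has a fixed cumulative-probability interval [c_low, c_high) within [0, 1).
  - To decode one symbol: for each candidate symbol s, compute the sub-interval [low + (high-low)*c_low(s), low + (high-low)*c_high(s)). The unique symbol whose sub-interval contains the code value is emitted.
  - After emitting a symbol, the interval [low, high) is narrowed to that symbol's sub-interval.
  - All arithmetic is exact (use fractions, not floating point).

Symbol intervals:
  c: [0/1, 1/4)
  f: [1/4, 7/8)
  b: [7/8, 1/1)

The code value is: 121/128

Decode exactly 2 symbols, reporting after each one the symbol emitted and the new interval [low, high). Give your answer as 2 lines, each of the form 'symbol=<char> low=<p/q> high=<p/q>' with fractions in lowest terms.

Step 1: interval [0/1, 1/1), width = 1/1 - 0/1 = 1/1
  'c': [0/1 + 1/1*0/1, 0/1 + 1/1*1/4) = [0/1, 1/4)
  'f': [0/1 + 1/1*1/4, 0/1 + 1/1*7/8) = [1/4, 7/8)
  'b': [0/1 + 1/1*7/8, 0/1 + 1/1*1/1) = [7/8, 1/1) <- contains code 121/128
  emit 'b', narrow to [7/8, 1/1)
Step 2: interval [7/8, 1/1), width = 1/1 - 7/8 = 1/8
  'c': [7/8 + 1/8*0/1, 7/8 + 1/8*1/4) = [7/8, 29/32)
  'f': [7/8 + 1/8*1/4, 7/8 + 1/8*7/8) = [29/32, 63/64) <- contains code 121/128
  'b': [7/8 + 1/8*7/8, 7/8 + 1/8*1/1) = [63/64, 1/1)
  emit 'f', narrow to [29/32, 63/64)

Answer: symbol=b low=7/8 high=1/1
symbol=f low=29/32 high=63/64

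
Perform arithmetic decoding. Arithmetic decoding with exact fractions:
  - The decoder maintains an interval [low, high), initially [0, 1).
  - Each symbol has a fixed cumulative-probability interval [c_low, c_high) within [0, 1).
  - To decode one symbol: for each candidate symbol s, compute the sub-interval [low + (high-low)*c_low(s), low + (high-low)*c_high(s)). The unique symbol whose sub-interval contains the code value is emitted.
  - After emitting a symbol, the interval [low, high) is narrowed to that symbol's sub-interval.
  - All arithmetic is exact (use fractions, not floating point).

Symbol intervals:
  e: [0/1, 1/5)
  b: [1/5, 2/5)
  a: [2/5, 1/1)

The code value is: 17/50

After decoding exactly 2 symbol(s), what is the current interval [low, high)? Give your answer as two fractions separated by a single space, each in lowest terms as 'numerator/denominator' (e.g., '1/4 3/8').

Step 1: interval [0/1, 1/1), width = 1/1 - 0/1 = 1/1
  'e': [0/1 + 1/1*0/1, 0/1 + 1/1*1/5) = [0/1, 1/5)
  'b': [0/1 + 1/1*1/5, 0/1 + 1/1*2/5) = [1/5, 2/5) <- contains code 17/50
  'a': [0/1 + 1/1*2/5, 0/1 + 1/1*1/1) = [2/5, 1/1)
  emit 'b', narrow to [1/5, 2/5)
Step 2: interval [1/5, 2/5), width = 2/5 - 1/5 = 1/5
  'e': [1/5 + 1/5*0/1, 1/5 + 1/5*1/5) = [1/5, 6/25)
  'b': [1/5 + 1/5*1/5, 1/5 + 1/5*2/5) = [6/25, 7/25)
  'a': [1/5 + 1/5*2/5, 1/5 + 1/5*1/1) = [7/25, 2/5) <- contains code 17/50
  emit 'a', narrow to [7/25, 2/5)

Answer: 7/25 2/5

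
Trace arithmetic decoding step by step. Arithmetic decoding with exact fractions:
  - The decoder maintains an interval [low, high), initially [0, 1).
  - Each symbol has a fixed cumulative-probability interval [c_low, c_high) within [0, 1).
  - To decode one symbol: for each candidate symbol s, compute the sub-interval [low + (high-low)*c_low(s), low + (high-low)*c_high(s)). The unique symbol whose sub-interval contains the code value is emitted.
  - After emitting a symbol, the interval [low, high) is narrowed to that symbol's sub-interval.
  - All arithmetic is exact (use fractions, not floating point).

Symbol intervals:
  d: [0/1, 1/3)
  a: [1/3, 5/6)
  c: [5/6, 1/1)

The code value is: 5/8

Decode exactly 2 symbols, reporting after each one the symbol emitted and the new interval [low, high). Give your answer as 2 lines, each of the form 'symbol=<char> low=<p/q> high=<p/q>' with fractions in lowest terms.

Step 1: interval [0/1, 1/1), width = 1/1 - 0/1 = 1/1
  'd': [0/1 + 1/1*0/1, 0/1 + 1/1*1/3) = [0/1, 1/3)
  'a': [0/1 + 1/1*1/3, 0/1 + 1/1*5/6) = [1/3, 5/6) <- contains code 5/8
  'c': [0/1 + 1/1*5/6, 0/1 + 1/1*1/1) = [5/6, 1/1)
  emit 'a', narrow to [1/3, 5/6)
Step 2: interval [1/3, 5/6), width = 5/6 - 1/3 = 1/2
  'd': [1/3 + 1/2*0/1, 1/3 + 1/2*1/3) = [1/3, 1/2)
  'a': [1/3 + 1/2*1/3, 1/3 + 1/2*5/6) = [1/2, 3/4) <- contains code 5/8
  'c': [1/3 + 1/2*5/6, 1/3 + 1/2*1/1) = [3/4, 5/6)
  emit 'a', narrow to [1/2, 3/4)

Answer: symbol=a low=1/3 high=5/6
symbol=a low=1/2 high=3/4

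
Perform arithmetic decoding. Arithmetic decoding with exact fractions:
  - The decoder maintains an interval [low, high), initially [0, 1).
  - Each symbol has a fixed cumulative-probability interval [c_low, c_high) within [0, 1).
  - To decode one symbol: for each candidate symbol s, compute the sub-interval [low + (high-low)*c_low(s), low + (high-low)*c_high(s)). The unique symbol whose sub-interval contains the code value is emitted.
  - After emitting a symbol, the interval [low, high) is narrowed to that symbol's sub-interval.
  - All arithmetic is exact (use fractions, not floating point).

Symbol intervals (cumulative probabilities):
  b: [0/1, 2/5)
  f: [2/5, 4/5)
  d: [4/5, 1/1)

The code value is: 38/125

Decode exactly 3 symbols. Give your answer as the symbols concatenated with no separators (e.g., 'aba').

Answer: bfd

Derivation:
Step 1: interval [0/1, 1/1), width = 1/1 - 0/1 = 1/1
  'b': [0/1 + 1/1*0/1, 0/1 + 1/1*2/5) = [0/1, 2/5) <- contains code 38/125
  'f': [0/1 + 1/1*2/5, 0/1 + 1/1*4/5) = [2/5, 4/5)
  'd': [0/1 + 1/1*4/5, 0/1 + 1/1*1/1) = [4/5, 1/1)
  emit 'b', narrow to [0/1, 2/5)
Step 2: interval [0/1, 2/5), width = 2/5 - 0/1 = 2/5
  'b': [0/1 + 2/5*0/1, 0/1 + 2/5*2/5) = [0/1, 4/25)
  'f': [0/1 + 2/5*2/5, 0/1 + 2/5*4/5) = [4/25, 8/25) <- contains code 38/125
  'd': [0/1 + 2/5*4/5, 0/1 + 2/5*1/1) = [8/25, 2/5)
  emit 'f', narrow to [4/25, 8/25)
Step 3: interval [4/25, 8/25), width = 8/25 - 4/25 = 4/25
  'b': [4/25 + 4/25*0/1, 4/25 + 4/25*2/5) = [4/25, 28/125)
  'f': [4/25 + 4/25*2/5, 4/25 + 4/25*4/5) = [28/125, 36/125)
  'd': [4/25 + 4/25*4/5, 4/25 + 4/25*1/1) = [36/125, 8/25) <- contains code 38/125
  emit 'd', narrow to [36/125, 8/25)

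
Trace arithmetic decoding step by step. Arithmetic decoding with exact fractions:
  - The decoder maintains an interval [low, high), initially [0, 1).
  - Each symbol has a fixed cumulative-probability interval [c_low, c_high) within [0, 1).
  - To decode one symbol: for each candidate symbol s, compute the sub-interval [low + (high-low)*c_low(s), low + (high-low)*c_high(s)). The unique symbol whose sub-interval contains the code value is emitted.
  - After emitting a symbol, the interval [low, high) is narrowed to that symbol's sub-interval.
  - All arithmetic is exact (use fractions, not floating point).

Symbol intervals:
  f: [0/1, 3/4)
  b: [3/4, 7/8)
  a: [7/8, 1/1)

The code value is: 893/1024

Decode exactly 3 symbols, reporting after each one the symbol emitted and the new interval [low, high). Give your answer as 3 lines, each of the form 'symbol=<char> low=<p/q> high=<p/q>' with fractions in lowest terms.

Answer: symbol=b low=3/4 high=7/8
symbol=a low=55/64 high=7/8
symbol=b low=223/256 high=447/512

Derivation:
Step 1: interval [0/1, 1/1), width = 1/1 - 0/1 = 1/1
  'f': [0/1 + 1/1*0/1, 0/1 + 1/1*3/4) = [0/1, 3/4)
  'b': [0/1 + 1/1*3/4, 0/1 + 1/1*7/8) = [3/4, 7/8) <- contains code 893/1024
  'a': [0/1 + 1/1*7/8, 0/1 + 1/1*1/1) = [7/8, 1/1)
  emit 'b', narrow to [3/4, 7/8)
Step 2: interval [3/4, 7/8), width = 7/8 - 3/4 = 1/8
  'f': [3/4 + 1/8*0/1, 3/4 + 1/8*3/4) = [3/4, 27/32)
  'b': [3/4 + 1/8*3/4, 3/4 + 1/8*7/8) = [27/32, 55/64)
  'a': [3/4 + 1/8*7/8, 3/4 + 1/8*1/1) = [55/64, 7/8) <- contains code 893/1024
  emit 'a', narrow to [55/64, 7/8)
Step 3: interval [55/64, 7/8), width = 7/8 - 55/64 = 1/64
  'f': [55/64 + 1/64*0/1, 55/64 + 1/64*3/4) = [55/64, 223/256)
  'b': [55/64 + 1/64*3/4, 55/64 + 1/64*7/8) = [223/256, 447/512) <- contains code 893/1024
  'a': [55/64 + 1/64*7/8, 55/64 + 1/64*1/1) = [447/512, 7/8)
  emit 'b', narrow to [223/256, 447/512)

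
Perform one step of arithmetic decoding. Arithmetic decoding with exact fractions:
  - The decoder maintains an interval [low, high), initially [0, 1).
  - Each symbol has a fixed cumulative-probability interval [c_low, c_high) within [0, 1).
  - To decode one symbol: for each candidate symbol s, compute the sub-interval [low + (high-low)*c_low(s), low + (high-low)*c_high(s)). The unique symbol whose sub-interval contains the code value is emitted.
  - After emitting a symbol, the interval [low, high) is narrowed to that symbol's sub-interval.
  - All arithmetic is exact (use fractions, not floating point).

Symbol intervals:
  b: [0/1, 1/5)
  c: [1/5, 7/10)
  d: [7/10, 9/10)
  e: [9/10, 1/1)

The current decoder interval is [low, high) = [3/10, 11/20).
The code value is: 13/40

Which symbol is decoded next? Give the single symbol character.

Interval width = high − low = 11/20 − 3/10 = 1/4
Scaled code = (code − low) / width = (13/40 − 3/10) / 1/4 = 1/10
  b: [0/1, 1/5) ← scaled code falls here ✓
  c: [1/5, 7/10) 
  d: [7/10, 9/10) 
  e: [9/10, 1/1) 

Answer: b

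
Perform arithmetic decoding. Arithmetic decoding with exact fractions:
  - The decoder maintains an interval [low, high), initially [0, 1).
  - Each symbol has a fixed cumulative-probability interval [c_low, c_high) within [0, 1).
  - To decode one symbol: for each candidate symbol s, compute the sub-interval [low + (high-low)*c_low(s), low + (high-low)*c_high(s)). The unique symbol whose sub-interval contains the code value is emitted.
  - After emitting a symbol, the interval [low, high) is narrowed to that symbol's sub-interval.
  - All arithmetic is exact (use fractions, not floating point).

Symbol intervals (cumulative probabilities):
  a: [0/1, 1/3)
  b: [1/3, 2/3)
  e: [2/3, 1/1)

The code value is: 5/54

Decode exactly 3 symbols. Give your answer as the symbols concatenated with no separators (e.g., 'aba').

Answer: aae

Derivation:
Step 1: interval [0/1, 1/1), width = 1/1 - 0/1 = 1/1
  'a': [0/1 + 1/1*0/1, 0/1 + 1/1*1/3) = [0/1, 1/3) <- contains code 5/54
  'b': [0/1 + 1/1*1/3, 0/1 + 1/1*2/3) = [1/3, 2/3)
  'e': [0/1 + 1/1*2/3, 0/1 + 1/1*1/1) = [2/3, 1/1)
  emit 'a', narrow to [0/1, 1/3)
Step 2: interval [0/1, 1/3), width = 1/3 - 0/1 = 1/3
  'a': [0/1 + 1/3*0/1, 0/1 + 1/3*1/3) = [0/1, 1/9) <- contains code 5/54
  'b': [0/1 + 1/3*1/3, 0/1 + 1/3*2/3) = [1/9, 2/9)
  'e': [0/1 + 1/3*2/3, 0/1 + 1/3*1/1) = [2/9, 1/3)
  emit 'a', narrow to [0/1, 1/9)
Step 3: interval [0/1, 1/9), width = 1/9 - 0/1 = 1/9
  'a': [0/1 + 1/9*0/1, 0/1 + 1/9*1/3) = [0/1, 1/27)
  'b': [0/1 + 1/9*1/3, 0/1 + 1/9*2/3) = [1/27, 2/27)
  'e': [0/1 + 1/9*2/3, 0/1 + 1/9*1/1) = [2/27, 1/9) <- contains code 5/54
  emit 'e', narrow to [2/27, 1/9)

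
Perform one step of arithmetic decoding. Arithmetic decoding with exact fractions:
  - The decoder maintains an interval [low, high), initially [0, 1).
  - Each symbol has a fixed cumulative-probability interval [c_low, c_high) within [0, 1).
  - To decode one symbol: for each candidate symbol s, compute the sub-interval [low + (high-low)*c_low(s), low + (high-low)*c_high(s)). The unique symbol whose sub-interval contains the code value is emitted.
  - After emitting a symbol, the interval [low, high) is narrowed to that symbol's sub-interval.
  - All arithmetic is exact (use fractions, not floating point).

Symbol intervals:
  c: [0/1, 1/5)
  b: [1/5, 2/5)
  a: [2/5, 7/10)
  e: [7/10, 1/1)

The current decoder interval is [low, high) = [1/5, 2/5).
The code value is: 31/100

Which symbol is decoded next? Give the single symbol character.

Answer: a

Derivation:
Interval width = high − low = 2/5 − 1/5 = 1/5
Scaled code = (code − low) / width = (31/100 − 1/5) / 1/5 = 11/20
  c: [0/1, 1/5) 
  b: [1/5, 2/5) 
  a: [2/5, 7/10) ← scaled code falls here ✓
  e: [7/10, 1/1) 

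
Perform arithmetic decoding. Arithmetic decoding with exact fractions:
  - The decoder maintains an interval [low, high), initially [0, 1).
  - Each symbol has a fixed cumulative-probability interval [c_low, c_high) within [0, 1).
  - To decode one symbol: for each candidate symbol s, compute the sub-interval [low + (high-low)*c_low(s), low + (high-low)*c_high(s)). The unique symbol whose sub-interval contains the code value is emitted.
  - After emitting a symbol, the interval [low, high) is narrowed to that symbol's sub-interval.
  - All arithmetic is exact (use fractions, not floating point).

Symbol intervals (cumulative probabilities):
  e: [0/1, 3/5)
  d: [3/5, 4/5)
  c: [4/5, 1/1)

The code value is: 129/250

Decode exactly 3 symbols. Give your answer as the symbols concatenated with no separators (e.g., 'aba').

Step 1: interval [0/1, 1/1), width = 1/1 - 0/1 = 1/1
  'e': [0/1 + 1/1*0/1, 0/1 + 1/1*3/5) = [0/1, 3/5) <- contains code 129/250
  'd': [0/1 + 1/1*3/5, 0/1 + 1/1*4/5) = [3/5, 4/5)
  'c': [0/1 + 1/1*4/5, 0/1 + 1/1*1/1) = [4/5, 1/1)
  emit 'e', narrow to [0/1, 3/5)
Step 2: interval [0/1, 3/5), width = 3/5 - 0/1 = 3/5
  'e': [0/1 + 3/5*0/1, 0/1 + 3/5*3/5) = [0/1, 9/25)
  'd': [0/1 + 3/5*3/5, 0/1 + 3/5*4/5) = [9/25, 12/25)
  'c': [0/1 + 3/5*4/5, 0/1 + 3/5*1/1) = [12/25, 3/5) <- contains code 129/250
  emit 'c', narrow to [12/25, 3/5)
Step 3: interval [12/25, 3/5), width = 3/5 - 12/25 = 3/25
  'e': [12/25 + 3/25*0/1, 12/25 + 3/25*3/5) = [12/25, 69/125) <- contains code 129/250
  'd': [12/25 + 3/25*3/5, 12/25 + 3/25*4/5) = [69/125, 72/125)
  'c': [12/25 + 3/25*4/5, 12/25 + 3/25*1/1) = [72/125, 3/5)
  emit 'e', narrow to [12/25, 69/125)

Answer: ece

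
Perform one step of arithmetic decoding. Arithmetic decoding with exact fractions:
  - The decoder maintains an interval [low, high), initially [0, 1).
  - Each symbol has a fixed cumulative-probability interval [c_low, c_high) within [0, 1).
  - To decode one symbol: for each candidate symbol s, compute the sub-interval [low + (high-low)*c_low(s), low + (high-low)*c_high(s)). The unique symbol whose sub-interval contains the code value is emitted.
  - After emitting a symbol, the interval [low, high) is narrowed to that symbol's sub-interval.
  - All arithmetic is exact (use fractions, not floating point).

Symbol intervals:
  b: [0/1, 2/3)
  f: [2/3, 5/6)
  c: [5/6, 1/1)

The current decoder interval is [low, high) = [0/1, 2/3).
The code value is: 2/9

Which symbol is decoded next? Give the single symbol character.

Interval width = high − low = 2/3 − 0/1 = 2/3
Scaled code = (code − low) / width = (2/9 − 0/1) / 2/3 = 1/3
  b: [0/1, 2/3) ← scaled code falls here ✓
  f: [2/3, 5/6) 
  c: [5/6, 1/1) 

Answer: b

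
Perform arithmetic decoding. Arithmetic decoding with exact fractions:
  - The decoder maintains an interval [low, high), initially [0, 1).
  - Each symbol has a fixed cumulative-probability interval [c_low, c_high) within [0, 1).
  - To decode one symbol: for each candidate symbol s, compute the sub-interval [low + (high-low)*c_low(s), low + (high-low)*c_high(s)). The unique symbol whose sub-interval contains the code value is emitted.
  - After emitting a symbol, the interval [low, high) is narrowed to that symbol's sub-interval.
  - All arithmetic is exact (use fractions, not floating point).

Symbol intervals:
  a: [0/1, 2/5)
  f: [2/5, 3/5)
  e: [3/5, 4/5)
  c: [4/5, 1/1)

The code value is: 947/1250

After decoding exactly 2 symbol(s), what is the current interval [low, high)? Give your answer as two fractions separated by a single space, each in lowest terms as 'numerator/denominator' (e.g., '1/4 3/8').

Step 1: interval [0/1, 1/1), width = 1/1 - 0/1 = 1/1
  'a': [0/1 + 1/1*0/1, 0/1 + 1/1*2/5) = [0/1, 2/5)
  'f': [0/1 + 1/1*2/5, 0/1 + 1/1*3/5) = [2/5, 3/5)
  'e': [0/1 + 1/1*3/5, 0/1 + 1/1*4/5) = [3/5, 4/5) <- contains code 947/1250
  'c': [0/1 + 1/1*4/5, 0/1 + 1/1*1/1) = [4/5, 1/1)
  emit 'e', narrow to [3/5, 4/5)
Step 2: interval [3/5, 4/5), width = 4/5 - 3/5 = 1/5
  'a': [3/5 + 1/5*0/1, 3/5 + 1/5*2/5) = [3/5, 17/25)
  'f': [3/5 + 1/5*2/5, 3/5 + 1/5*3/5) = [17/25, 18/25)
  'e': [3/5 + 1/5*3/5, 3/5 + 1/5*4/5) = [18/25, 19/25) <- contains code 947/1250
  'c': [3/5 + 1/5*4/5, 3/5 + 1/5*1/1) = [19/25, 4/5)
  emit 'e', narrow to [18/25, 19/25)

Answer: 18/25 19/25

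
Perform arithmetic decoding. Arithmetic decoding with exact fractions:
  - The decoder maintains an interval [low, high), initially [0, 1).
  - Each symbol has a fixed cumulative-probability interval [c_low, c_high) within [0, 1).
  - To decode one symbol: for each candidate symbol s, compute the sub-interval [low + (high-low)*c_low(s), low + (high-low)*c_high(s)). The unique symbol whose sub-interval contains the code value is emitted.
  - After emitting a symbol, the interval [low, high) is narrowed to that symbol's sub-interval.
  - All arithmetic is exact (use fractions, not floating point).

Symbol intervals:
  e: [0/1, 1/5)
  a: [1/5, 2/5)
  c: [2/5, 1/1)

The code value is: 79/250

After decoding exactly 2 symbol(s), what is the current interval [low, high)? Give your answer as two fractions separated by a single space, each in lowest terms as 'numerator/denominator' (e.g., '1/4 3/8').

Step 1: interval [0/1, 1/1), width = 1/1 - 0/1 = 1/1
  'e': [0/1 + 1/1*0/1, 0/1 + 1/1*1/5) = [0/1, 1/5)
  'a': [0/1 + 1/1*1/5, 0/1 + 1/1*2/5) = [1/5, 2/5) <- contains code 79/250
  'c': [0/1 + 1/1*2/5, 0/1 + 1/1*1/1) = [2/5, 1/1)
  emit 'a', narrow to [1/5, 2/5)
Step 2: interval [1/5, 2/5), width = 2/5 - 1/5 = 1/5
  'e': [1/5 + 1/5*0/1, 1/5 + 1/5*1/5) = [1/5, 6/25)
  'a': [1/5 + 1/5*1/5, 1/5 + 1/5*2/5) = [6/25, 7/25)
  'c': [1/5 + 1/5*2/5, 1/5 + 1/5*1/1) = [7/25, 2/5) <- contains code 79/250
  emit 'c', narrow to [7/25, 2/5)

Answer: 7/25 2/5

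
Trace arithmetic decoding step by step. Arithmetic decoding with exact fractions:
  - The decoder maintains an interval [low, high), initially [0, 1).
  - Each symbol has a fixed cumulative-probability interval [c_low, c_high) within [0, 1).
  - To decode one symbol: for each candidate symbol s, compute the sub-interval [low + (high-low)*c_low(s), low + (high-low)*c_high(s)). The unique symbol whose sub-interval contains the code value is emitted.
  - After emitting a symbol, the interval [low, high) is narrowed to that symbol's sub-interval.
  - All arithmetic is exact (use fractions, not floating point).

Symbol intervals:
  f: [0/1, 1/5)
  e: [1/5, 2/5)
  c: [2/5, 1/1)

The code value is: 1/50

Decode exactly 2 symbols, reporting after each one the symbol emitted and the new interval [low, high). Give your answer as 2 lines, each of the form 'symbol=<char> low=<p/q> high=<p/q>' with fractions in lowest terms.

Answer: symbol=f low=0/1 high=1/5
symbol=f low=0/1 high=1/25

Derivation:
Step 1: interval [0/1, 1/1), width = 1/1 - 0/1 = 1/1
  'f': [0/1 + 1/1*0/1, 0/1 + 1/1*1/5) = [0/1, 1/5) <- contains code 1/50
  'e': [0/1 + 1/1*1/5, 0/1 + 1/1*2/5) = [1/5, 2/5)
  'c': [0/1 + 1/1*2/5, 0/1 + 1/1*1/1) = [2/5, 1/1)
  emit 'f', narrow to [0/1, 1/5)
Step 2: interval [0/1, 1/5), width = 1/5 - 0/1 = 1/5
  'f': [0/1 + 1/5*0/1, 0/1 + 1/5*1/5) = [0/1, 1/25) <- contains code 1/50
  'e': [0/1 + 1/5*1/5, 0/1 + 1/5*2/5) = [1/25, 2/25)
  'c': [0/1 + 1/5*2/5, 0/1 + 1/5*1/1) = [2/25, 1/5)
  emit 'f', narrow to [0/1, 1/25)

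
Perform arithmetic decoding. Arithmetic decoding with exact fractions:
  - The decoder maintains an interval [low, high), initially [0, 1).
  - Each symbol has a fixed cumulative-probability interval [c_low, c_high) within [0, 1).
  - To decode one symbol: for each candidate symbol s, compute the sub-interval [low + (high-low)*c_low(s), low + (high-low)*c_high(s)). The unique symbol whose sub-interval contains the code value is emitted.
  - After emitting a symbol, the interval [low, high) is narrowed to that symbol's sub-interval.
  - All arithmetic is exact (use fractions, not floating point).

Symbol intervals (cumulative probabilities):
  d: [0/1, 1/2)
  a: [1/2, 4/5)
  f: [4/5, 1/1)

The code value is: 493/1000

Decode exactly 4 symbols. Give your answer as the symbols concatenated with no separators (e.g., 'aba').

Answer: dffa

Derivation:
Step 1: interval [0/1, 1/1), width = 1/1 - 0/1 = 1/1
  'd': [0/1 + 1/1*0/1, 0/1 + 1/1*1/2) = [0/1, 1/2) <- contains code 493/1000
  'a': [0/1 + 1/1*1/2, 0/1 + 1/1*4/5) = [1/2, 4/5)
  'f': [0/1 + 1/1*4/5, 0/1 + 1/1*1/1) = [4/5, 1/1)
  emit 'd', narrow to [0/1, 1/2)
Step 2: interval [0/1, 1/2), width = 1/2 - 0/1 = 1/2
  'd': [0/1 + 1/2*0/1, 0/1 + 1/2*1/2) = [0/1, 1/4)
  'a': [0/1 + 1/2*1/2, 0/1 + 1/2*4/5) = [1/4, 2/5)
  'f': [0/1 + 1/2*4/5, 0/1 + 1/2*1/1) = [2/5, 1/2) <- contains code 493/1000
  emit 'f', narrow to [2/5, 1/2)
Step 3: interval [2/5, 1/2), width = 1/2 - 2/5 = 1/10
  'd': [2/5 + 1/10*0/1, 2/5 + 1/10*1/2) = [2/5, 9/20)
  'a': [2/5 + 1/10*1/2, 2/5 + 1/10*4/5) = [9/20, 12/25)
  'f': [2/5 + 1/10*4/5, 2/5 + 1/10*1/1) = [12/25, 1/2) <- contains code 493/1000
  emit 'f', narrow to [12/25, 1/2)
Step 4: interval [12/25, 1/2), width = 1/2 - 12/25 = 1/50
  'd': [12/25 + 1/50*0/1, 12/25 + 1/50*1/2) = [12/25, 49/100)
  'a': [12/25 + 1/50*1/2, 12/25 + 1/50*4/5) = [49/100, 62/125) <- contains code 493/1000
  'f': [12/25 + 1/50*4/5, 12/25 + 1/50*1/1) = [62/125, 1/2)
  emit 'a', narrow to [49/100, 62/125)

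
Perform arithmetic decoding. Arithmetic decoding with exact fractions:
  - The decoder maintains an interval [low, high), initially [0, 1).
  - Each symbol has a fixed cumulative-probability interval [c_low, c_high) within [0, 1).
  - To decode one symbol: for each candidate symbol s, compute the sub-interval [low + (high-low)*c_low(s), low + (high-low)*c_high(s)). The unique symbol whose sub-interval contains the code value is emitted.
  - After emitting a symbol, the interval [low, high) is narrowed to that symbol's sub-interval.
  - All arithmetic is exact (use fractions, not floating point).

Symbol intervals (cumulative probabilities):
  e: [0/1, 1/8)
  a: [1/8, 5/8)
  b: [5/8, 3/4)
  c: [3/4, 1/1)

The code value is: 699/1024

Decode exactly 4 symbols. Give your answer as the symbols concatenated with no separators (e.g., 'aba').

Step 1: interval [0/1, 1/1), width = 1/1 - 0/1 = 1/1
  'e': [0/1 + 1/1*0/1, 0/1 + 1/1*1/8) = [0/1, 1/8)
  'a': [0/1 + 1/1*1/8, 0/1 + 1/1*5/8) = [1/8, 5/8)
  'b': [0/1 + 1/1*5/8, 0/1 + 1/1*3/4) = [5/8, 3/4) <- contains code 699/1024
  'c': [0/1 + 1/1*3/4, 0/1 + 1/1*1/1) = [3/4, 1/1)
  emit 'b', narrow to [5/8, 3/4)
Step 2: interval [5/8, 3/4), width = 3/4 - 5/8 = 1/8
  'e': [5/8 + 1/8*0/1, 5/8 + 1/8*1/8) = [5/8, 41/64)
  'a': [5/8 + 1/8*1/8, 5/8 + 1/8*5/8) = [41/64, 45/64) <- contains code 699/1024
  'b': [5/8 + 1/8*5/8, 5/8 + 1/8*3/4) = [45/64, 23/32)
  'c': [5/8 + 1/8*3/4, 5/8 + 1/8*1/1) = [23/32, 3/4)
  emit 'a', narrow to [41/64, 45/64)
Step 3: interval [41/64, 45/64), width = 45/64 - 41/64 = 1/16
  'e': [41/64 + 1/16*0/1, 41/64 + 1/16*1/8) = [41/64, 83/128)
  'a': [41/64 + 1/16*1/8, 41/64 + 1/16*5/8) = [83/128, 87/128)
  'b': [41/64 + 1/16*5/8, 41/64 + 1/16*3/4) = [87/128, 11/16) <- contains code 699/1024
  'c': [41/64 + 1/16*3/4, 41/64 + 1/16*1/1) = [11/16, 45/64)
  emit 'b', narrow to [87/128, 11/16)
Step 4: interval [87/128, 11/16), width = 11/16 - 87/128 = 1/128
  'e': [87/128 + 1/128*0/1, 87/128 + 1/128*1/8) = [87/128, 697/1024)
  'a': [87/128 + 1/128*1/8, 87/128 + 1/128*5/8) = [697/1024, 701/1024) <- contains code 699/1024
  'b': [87/128 + 1/128*5/8, 87/128 + 1/128*3/4) = [701/1024, 351/512)
  'c': [87/128 + 1/128*3/4, 87/128 + 1/128*1/1) = [351/512, 11/16)
  emit 'a', narrow to [697/1024, 701/1024)

Answer: baba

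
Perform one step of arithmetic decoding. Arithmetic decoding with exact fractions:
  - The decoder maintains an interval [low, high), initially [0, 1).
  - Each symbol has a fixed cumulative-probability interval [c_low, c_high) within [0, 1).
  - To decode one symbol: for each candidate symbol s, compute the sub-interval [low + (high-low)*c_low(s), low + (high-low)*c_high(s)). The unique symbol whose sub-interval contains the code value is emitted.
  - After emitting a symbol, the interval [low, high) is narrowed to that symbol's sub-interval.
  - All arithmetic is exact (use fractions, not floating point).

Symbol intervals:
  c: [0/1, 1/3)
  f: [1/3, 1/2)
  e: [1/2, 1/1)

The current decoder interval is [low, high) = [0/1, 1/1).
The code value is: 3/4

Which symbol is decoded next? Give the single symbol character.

Answer: e

Derivation:
Interval width = high − low = 1/1 − 0/1 = 1/1
Scaled code = (code − low) / width = (3/4 − 0/1) / 1/1 = 3/4
  c: [0/1, 1/3) 
  f: [1/3, 1/2) 
  e: [1/2, 1/1) ← scaled code falls here ✓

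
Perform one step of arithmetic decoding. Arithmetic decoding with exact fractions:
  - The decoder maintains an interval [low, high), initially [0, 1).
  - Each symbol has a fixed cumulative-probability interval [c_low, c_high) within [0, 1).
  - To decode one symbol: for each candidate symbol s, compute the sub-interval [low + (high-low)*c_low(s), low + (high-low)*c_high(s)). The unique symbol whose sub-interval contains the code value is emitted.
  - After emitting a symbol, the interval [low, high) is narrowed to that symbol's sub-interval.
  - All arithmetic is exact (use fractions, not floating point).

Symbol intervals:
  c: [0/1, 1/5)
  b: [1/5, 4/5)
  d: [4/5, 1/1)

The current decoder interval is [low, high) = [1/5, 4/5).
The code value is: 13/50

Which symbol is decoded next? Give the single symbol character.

Interval width = high − low = 4/5 − 1/5 = 3/5
Scaled code = (code − low) / width = (13/50 − 1/5) / 3/5 = 1/10
  c: [0/1, 1/5) ← scaled code falls here ✓
  b: [1/5, 4/5) 
  d: [4/5, 1/1) 

Answer: c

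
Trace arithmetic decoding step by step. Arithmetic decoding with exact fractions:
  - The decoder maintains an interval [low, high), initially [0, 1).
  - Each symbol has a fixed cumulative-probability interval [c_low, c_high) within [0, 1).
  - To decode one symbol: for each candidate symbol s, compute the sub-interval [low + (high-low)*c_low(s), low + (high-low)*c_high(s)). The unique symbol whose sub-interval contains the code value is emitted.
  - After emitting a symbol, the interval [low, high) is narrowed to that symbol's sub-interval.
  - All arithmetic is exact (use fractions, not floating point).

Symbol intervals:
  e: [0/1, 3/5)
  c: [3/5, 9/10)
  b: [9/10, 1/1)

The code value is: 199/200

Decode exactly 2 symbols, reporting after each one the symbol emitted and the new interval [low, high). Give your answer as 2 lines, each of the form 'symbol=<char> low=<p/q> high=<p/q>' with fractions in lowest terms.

Step 1: interval [0/1, 1/1), width = 1/1 - 0/1 = 1/1
  'e': [0/1 + 1/1*0/1, 0/1 + 1/1*3/5) = [0/1, 3/5)
  'c': [0/1 + 1/1*3/5, 0/1 + 1/1*9/10) = [3/5, 9/10)
  'b': [0/1 + 1/1*9/10, 0/1 + 1/1*1/1) = [9/10, 1/1) <- contains code 199/200
  emit 'b', narrow to [9/10, 1/1)
Step 2: interval [9/10, 1/1), width = 1/1 - 9/10 = 1/10
  'e': [9/10 + 1/10*0/1, 9/10 + 1/10*3/5) = [9/10, 24/25)
  'c': [9/10 + 1/10*3/5, 9/10 + 1/10*9/10) = [24/25, 99/100)
  'b': [9/10 + 1/10*9/10, 9/10 + 1/10*1/1) = [99/100, 1/1) <- contains code 199/200
  emit 'b', narrow to [99/100, 1/1)

Answer: symbol=b low=9/10 high=1/1
symbol=b low=99/100 high=1/1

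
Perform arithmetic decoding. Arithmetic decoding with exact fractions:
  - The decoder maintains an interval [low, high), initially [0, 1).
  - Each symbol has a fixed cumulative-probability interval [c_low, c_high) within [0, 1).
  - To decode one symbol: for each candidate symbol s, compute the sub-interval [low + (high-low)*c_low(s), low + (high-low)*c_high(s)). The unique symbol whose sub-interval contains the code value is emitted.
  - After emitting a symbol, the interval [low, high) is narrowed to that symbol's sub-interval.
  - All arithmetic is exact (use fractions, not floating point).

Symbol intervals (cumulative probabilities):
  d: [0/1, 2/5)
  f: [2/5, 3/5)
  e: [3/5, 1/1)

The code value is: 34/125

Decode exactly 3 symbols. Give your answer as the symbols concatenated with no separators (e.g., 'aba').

Answer: ded

Derivation:
Step 1: interval [0/1, 1/1), width = 1/1 - 0/1 = 1/1
  'd': [0/1 + 1/1*0/1, 0/1 + 1/1*2/5) = [0/1, 2/5) <- contains code 34/125
  'f': [0/1 + 1/1*2/5, 0/1 + 1/1*3/5) = [2/5, 3/5)
  'e': [0/1 + 1/1*3/5, 0/1 + 1/1*1/1) = [3/5, 1/1)
  emit 'd', narrow to [0/1, 2/5)
Step 2: interval [0/1, 2/5), width = 2/5 - 0/1 = 2/5
  'd': [0/1 + 2/5*0/1, 0/1 + 2/5*2/5) = [0/1, 4/25)
  'f': [0/1 + 2/5*2/5, 0/1 + 2/5*3/5) = [4/25, 6/25)
  'e': [0/1 + 2/5*3/5, 0/1 + 2/5*1/1) = [6/25, 2/5) <- contains code 34/125
  emit 'e', narrow to [6/25, 2/5)
Step 3: interval [6/25, 2/5), width = 2/5 - 6/25 = 4/25
  'd': [6/25 + 4/25*0/1, 6/25 + 4/25*2/5) = [6/25, 38/125) <- contains code 34/125
  'f': [6/25 + 4/25*2/5, 6/25 + 4/25*3/5) = [38/125, 42/125)
  'e': [6/25 + 4/25*3/5, 6/25 + 4/25*1/1) = [42/125, 2/5)
  emit 'd', narrow to [6/25, 38/125)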